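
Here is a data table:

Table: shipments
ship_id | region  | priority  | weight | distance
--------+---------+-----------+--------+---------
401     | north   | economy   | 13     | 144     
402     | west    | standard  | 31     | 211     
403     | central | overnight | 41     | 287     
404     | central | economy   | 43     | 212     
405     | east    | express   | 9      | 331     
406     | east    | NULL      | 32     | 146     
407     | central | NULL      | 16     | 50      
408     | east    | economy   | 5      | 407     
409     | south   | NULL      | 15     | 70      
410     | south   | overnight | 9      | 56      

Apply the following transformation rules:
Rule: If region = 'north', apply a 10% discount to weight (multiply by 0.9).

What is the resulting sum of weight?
212.7

Step 1: Records with region = 'north' have total weight = 13
Step 2: Apply multiplier: 13 × 0.9 = 11.7
Step 3: Other records total: 201
Step 4: Final sum = 11.7 + 201 = 212.7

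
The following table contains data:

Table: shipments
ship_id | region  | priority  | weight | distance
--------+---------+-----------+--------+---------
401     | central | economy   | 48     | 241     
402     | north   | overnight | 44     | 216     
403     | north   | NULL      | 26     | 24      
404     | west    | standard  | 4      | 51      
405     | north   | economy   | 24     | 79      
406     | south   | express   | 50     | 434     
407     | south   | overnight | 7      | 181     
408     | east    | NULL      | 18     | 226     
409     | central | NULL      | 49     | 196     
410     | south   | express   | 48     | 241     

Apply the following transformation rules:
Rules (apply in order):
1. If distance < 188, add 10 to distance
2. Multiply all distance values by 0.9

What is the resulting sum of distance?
1736.1

Step 1: Apply Rule 1 - Add 10 to records with distance < 188
  - 4 records affected: 335 + (4 × 10) = 375
  - Unaffected records: 1554
  - Sum after Rule 1: 1929
Step 2: Apply Rule 2 - Multiply all by 0.9
  - 1929 × 0.9 = 1736.1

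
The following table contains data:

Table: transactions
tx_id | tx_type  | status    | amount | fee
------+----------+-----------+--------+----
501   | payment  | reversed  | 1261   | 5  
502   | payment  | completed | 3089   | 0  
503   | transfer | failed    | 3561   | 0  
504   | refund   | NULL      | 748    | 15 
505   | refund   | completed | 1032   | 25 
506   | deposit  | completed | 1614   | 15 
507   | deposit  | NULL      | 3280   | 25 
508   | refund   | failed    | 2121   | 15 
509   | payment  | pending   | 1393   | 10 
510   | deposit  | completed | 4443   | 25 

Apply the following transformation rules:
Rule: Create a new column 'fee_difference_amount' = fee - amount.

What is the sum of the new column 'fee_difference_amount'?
-22407

Step 1: For each record, compute fee - amount
Example calculations:
  5 - 1261 = -1256
  0 - 3089 = -3089
  0 - 3561 = -3561
  ...
Step 2: Sum all derived values
Step 3: Total = -22407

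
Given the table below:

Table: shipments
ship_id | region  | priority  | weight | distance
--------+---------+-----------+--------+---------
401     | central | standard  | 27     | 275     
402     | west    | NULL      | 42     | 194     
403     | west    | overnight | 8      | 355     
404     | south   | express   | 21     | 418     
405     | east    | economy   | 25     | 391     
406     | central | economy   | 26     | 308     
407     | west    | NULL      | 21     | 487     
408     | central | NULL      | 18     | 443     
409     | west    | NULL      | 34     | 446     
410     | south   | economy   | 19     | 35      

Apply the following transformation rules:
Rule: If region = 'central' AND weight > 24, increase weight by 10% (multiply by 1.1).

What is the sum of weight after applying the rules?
246.3

Step 1: Find records where region = 'central' AND weight > 24
Step 2: 2 records match, summing to 53
Step 3: After multiplier: 53 × 1.1 = 58.3
Step 4: Unaffected records sum: 188
Step 5: Final sum = 58.3 + 188 = 246.3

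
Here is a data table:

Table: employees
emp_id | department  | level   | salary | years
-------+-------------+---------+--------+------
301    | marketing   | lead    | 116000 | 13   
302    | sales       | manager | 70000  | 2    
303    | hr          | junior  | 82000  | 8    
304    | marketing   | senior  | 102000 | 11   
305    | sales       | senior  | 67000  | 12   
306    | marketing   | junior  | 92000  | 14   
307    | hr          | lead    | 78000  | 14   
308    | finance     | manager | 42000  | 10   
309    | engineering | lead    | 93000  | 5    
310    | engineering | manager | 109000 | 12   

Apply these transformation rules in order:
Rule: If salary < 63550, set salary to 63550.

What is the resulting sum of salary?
872550

Step 1: 1 records have salary < 63550
Step 2: These records originally summed to 42000
Step 3: After setting to minimum: 1 × 63550 = 63550
Step 4: Unaffected records sum: 809000
Step 5: Final sum = 63550 + 809000 = 872550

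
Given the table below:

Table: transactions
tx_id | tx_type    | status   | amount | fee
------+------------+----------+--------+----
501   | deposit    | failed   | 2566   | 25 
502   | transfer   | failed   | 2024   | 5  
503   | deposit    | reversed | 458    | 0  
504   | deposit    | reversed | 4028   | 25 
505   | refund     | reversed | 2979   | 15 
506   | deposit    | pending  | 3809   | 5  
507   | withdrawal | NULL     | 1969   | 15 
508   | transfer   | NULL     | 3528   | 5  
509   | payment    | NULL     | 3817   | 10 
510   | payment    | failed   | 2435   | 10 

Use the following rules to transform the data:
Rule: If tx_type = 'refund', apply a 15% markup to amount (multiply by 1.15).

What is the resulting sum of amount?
28059.85

Step 1: Records with tx_type = 'refund' have total amount = 2979
Step 2: Apply multiplier: 2979 × 1.15 = 3425.85
Step 3: Other records total: 24634
Step 4: Final sum = 3425.85 + 24634 = 28059.85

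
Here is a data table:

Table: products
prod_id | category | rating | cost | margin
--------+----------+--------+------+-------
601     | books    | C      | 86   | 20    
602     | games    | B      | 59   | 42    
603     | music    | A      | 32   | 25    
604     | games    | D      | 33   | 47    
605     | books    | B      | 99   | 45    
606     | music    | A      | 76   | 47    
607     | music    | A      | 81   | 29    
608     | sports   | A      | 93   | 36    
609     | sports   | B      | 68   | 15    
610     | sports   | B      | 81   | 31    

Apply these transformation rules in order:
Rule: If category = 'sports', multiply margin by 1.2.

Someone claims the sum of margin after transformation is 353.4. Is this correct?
Yes, the result is correct.

Step 1: Calculate the correct sum after transformation
Step 2: Apply multiplier 1.2 to records where category = 'sports'
Step 3: Correct result = 353.4
Step 4: Claimed result = 353.4
Step 5: 353.4 = 353.4 ✓
Conclusion: The claimed result is correct.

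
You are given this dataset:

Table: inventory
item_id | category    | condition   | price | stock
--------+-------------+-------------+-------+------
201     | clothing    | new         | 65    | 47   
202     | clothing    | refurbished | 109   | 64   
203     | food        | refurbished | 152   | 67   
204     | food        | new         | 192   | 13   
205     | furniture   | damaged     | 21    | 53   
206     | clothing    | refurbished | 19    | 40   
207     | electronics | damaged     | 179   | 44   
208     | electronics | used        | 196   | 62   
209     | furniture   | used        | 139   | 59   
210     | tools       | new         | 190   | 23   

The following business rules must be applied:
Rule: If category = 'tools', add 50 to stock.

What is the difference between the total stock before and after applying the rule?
50

Step 1: Original sum of stock = 472
Step 2: 1 records have category = 'tools'
Step 3: Each affected record changes by 50
Step 4: Total change = 1 × 50 = 50
Step 5: New sum = 472 + 50 = 522
Step 6: Difference = |522 - 472| = 50
        (Sum increased by 50)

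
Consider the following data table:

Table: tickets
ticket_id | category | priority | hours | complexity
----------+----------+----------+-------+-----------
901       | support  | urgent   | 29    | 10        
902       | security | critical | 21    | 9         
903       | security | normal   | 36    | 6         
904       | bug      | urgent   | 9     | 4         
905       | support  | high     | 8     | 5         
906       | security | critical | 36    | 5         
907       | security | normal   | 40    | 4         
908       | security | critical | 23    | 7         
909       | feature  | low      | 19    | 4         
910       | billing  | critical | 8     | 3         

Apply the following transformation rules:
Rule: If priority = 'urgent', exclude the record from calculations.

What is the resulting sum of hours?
191

Step 1: Identify records where priority = 'urgent'
Step 2: The excluded records sum to 38
Step 3: Original total hours = 229
Step 4: Remaining total = 229 - 38 = 191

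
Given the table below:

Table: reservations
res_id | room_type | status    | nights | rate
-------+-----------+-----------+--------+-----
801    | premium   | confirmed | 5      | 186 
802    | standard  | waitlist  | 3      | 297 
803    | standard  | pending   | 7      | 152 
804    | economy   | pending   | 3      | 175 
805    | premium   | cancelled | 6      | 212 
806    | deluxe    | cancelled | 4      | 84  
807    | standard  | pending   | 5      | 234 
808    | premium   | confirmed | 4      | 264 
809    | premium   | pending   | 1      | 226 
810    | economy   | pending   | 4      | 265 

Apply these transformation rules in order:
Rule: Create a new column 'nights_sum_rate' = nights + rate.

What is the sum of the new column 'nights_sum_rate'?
2137

Step 1: For each record, compute nights + rate
Example calculations:
  5 + 186 = 191
  3 + 297 = 300
  7 + 152 = 159
  ...
Step 2: Sum all derived values
Step 3: Total = 2137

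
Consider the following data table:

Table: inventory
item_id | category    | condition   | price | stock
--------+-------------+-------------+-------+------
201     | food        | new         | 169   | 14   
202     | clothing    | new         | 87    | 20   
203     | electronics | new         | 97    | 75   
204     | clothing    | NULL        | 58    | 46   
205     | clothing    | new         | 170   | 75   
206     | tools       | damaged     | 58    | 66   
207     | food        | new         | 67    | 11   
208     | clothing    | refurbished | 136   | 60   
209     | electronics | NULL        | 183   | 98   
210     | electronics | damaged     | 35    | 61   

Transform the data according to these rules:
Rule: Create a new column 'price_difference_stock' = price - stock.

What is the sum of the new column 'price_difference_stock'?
534

Step 1: For each record, compute price - stock
Example calculations:
  169 - 14 = 155
  87 - 20 = 67
  97 - 75 = 22
  ...
Step 2: Sum all derived values
Step 3: Total = 534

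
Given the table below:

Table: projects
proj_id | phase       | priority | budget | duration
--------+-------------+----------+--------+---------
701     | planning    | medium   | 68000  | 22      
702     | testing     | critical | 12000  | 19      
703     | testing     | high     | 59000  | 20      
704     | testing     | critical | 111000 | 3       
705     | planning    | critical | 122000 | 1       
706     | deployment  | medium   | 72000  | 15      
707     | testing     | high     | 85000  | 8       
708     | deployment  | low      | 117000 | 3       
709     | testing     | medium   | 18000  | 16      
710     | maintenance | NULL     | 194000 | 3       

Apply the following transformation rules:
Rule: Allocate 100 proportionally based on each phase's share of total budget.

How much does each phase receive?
deployment: 22.03, maintenance: 22.61, planning: 22.14, testing: 33.22

Step 1: Calculate total budget = 858000
Step 2: Calculate each phase's proportion:
  deployment: 189000/858000 = 22.03% → 22.03
  maintenance: 194000/858000 = 22.61% → 22.61
  planning: 190000/858000 = 22.14% → 22.14
  testing: 285000/858000 = 33.22% → 33.22
Step 3: Verify: sum of allocations ≈ 100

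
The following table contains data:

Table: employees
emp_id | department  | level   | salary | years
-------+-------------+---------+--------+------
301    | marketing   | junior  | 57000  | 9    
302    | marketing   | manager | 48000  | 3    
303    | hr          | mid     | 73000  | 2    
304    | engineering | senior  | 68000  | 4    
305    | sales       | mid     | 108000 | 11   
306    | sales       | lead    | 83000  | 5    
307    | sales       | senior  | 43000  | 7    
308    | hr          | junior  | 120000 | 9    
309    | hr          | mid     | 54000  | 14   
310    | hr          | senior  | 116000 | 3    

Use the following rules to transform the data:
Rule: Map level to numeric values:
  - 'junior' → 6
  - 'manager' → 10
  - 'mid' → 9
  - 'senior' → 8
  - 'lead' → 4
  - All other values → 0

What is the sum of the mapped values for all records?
77

Step 1: Apply mapping to each record
Step 2: Count by status:
  'junior': 2 records × 6 = 12
  'manager': 1 records × 10 = 10
  'mid': 3 records × 9 = 27
  'senior': 3 records × 8 = 24
  'lead': 1 records × 4 = 4
Step 3: Sum all mapped values = 77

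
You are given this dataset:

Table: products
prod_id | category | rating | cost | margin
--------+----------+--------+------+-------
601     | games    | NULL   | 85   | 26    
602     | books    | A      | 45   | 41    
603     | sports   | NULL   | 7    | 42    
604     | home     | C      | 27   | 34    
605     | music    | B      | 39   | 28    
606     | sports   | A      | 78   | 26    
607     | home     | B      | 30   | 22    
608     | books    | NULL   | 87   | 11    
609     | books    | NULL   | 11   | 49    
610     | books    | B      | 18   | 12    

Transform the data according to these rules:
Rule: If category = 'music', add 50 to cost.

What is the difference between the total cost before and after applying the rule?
50

Step 1: Original sum of cost = 427
Step 2: 1 records have category = 'music'
Step 3: Each affected record changes by 50
Step 4: Total change = 1 × 50 = 50
Step 5: New sum = 427 + 50 = 477
Step 6: Difference = |477 - 427| = 50
        (Sum increased by 50)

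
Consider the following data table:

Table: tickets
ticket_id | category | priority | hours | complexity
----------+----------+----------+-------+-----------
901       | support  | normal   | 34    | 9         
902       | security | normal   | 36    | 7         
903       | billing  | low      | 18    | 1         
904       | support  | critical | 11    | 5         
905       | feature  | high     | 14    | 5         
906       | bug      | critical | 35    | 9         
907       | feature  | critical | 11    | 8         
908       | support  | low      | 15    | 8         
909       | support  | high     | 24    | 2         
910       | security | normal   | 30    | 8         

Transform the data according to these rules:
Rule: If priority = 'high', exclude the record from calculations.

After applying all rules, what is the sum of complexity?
55

Step 1: Identify records where priority = 'high'
Step 2: The excluded records sum to 7
Step 3: Original total complexity = 62
Step 4: Remaining total = 62 - 7 = 55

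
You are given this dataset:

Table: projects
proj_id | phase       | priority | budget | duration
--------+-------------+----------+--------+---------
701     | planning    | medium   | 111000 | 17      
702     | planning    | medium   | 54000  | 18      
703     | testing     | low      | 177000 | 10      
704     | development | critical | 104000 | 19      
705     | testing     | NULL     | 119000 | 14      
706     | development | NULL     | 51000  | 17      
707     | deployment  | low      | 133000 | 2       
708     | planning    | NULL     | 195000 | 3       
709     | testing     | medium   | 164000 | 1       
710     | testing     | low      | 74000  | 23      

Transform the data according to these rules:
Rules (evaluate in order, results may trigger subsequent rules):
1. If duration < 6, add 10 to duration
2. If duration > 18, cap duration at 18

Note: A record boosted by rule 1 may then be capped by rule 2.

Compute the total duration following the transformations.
148

Step 1: Apply rule 1 to records with duration < 6
  - 3 records get bonus of 10
  - Of these, 0 records then exceed 18 and get capped
Step 2: Apply rule 2 to records with duration > 18
  - 2 records (original) are capped
Step 3: Calculate final sum = 148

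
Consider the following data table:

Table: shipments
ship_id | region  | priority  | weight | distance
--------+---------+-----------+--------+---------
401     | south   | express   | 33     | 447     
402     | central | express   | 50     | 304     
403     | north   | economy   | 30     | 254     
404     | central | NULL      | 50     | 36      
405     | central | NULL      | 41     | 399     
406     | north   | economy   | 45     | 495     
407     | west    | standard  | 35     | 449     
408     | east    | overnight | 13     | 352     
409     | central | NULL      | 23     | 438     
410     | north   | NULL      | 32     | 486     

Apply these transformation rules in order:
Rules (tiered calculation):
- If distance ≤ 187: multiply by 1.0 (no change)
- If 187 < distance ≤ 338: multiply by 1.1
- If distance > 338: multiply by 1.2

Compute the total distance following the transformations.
4329.0

Step 1: Tier 1 (distance ≤ 187): 1 records, sum = 36 × 1.0 = 36.0
Step 2: Tier 2 (187 < distance ≤ 338): 2 records, sum = 558 × 1.1 = 613.8
Step 3: Tier 3 (distance > 338): 7 records, sum = 3066 × 1.2 = 3679.2
Step 4: Final sum = 36.0 + 613.8 + 3679.2 = 4329.0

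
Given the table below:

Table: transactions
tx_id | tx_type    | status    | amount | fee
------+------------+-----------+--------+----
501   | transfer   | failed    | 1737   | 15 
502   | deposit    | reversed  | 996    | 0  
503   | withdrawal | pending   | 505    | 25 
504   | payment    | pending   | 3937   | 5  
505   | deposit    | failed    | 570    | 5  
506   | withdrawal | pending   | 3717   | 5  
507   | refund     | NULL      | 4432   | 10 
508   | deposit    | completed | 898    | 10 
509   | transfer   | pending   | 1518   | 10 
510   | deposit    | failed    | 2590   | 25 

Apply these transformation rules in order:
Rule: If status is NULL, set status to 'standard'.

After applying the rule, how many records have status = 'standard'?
1

Step 1: Count records where status IS NULL
Step 2: Found 1 records with NULL status
Step 3: These records will have status set to 'standard'
Step 4: Records already having status = 'standard': 0
Step 5: Answer: 1 + 0 = 1 records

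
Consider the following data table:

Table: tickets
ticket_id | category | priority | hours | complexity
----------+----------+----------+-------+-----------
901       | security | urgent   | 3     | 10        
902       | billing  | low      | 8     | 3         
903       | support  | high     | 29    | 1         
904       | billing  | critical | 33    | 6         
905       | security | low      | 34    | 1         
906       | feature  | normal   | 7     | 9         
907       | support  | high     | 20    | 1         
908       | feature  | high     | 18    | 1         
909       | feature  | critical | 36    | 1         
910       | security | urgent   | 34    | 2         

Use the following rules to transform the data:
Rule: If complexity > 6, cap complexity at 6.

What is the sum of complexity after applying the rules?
28

Step 1: 2 records have complexity > 6
Step 2: These records originally summed to 19
Step 3: After capping: 2 × 6 = 12
Step 4: Unaffected records sum: 16
Step 5: Final sum = 12 + 16 = 28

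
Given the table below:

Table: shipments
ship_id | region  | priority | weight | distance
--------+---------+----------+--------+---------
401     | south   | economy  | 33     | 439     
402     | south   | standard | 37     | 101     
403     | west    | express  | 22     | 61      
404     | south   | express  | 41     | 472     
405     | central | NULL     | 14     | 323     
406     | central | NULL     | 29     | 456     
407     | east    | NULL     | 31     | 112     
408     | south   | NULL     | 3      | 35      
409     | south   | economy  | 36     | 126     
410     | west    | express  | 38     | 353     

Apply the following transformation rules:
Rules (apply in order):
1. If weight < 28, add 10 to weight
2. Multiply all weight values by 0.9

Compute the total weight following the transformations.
282.6

Step 1: Apply Rule 1 - Add 10 to records with weight < 28
  - 3 records affected: 39 + (3 × 10) = 69
  - Unaffected records: 245
  - Sum after Rule 1: 314
Step 2: Apply Rule 2 - Multiply all by 0.9
  - 314 × 0.9 = 282.6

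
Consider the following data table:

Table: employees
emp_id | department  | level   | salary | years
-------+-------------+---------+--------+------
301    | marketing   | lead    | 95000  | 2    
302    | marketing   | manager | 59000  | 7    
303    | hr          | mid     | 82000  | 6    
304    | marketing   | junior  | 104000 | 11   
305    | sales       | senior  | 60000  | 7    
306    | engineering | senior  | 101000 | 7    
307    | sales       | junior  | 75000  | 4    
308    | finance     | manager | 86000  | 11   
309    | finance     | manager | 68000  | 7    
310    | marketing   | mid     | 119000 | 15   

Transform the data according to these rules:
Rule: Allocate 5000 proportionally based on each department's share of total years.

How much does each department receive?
engineering: 454.55, finance: 1168.83, hr: 389.61, marketing: 2272.73, sales: 714.29

Step 1: Calculate total years = 77
Step 2: Calculate each department's proportion:
  engineering: 7/77 = 9.09% → 454.55
  finance: 18/77 = 23.38% → 1168.83
  hr: 6/77 = 7.79% → 389.61
  marketing: 35/77 = 45.45% → 2272.73
  sales: 11/77 = 14.29% → 714.29
Step 3: Verify: sum of allocations ≈ 5000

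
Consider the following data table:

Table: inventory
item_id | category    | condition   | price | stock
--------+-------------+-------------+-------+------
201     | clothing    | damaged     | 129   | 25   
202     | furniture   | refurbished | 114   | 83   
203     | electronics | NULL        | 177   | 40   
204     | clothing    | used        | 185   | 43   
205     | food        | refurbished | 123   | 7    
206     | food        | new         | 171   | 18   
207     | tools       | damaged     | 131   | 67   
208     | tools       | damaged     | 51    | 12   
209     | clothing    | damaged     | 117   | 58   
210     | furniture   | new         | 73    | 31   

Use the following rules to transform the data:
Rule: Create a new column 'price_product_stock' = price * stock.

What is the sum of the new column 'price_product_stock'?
50099

Step 1: For each record, compute price * stock
Example calculations:
  129 * 25 = 3225
  114 * 83 = 9462
  177 * 40 = 7080
  ...
Step 2: Sum all derived values
Step 3: Total = 50099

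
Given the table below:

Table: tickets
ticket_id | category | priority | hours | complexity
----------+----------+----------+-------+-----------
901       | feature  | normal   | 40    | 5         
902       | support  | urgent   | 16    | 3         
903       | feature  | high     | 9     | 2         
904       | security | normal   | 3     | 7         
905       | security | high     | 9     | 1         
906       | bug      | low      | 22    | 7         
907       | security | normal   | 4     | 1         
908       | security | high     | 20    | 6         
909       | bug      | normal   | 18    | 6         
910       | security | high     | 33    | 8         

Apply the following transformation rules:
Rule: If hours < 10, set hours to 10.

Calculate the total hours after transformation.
189

Step 1: 4 records have hours < 10
Step 2: These records originally summed to 25
Step 3: After setting to minimum: 4 × 10 = 40
Step 4: Unaffected records sum: 149
Step 5: Final sum = 40 + 149 = 189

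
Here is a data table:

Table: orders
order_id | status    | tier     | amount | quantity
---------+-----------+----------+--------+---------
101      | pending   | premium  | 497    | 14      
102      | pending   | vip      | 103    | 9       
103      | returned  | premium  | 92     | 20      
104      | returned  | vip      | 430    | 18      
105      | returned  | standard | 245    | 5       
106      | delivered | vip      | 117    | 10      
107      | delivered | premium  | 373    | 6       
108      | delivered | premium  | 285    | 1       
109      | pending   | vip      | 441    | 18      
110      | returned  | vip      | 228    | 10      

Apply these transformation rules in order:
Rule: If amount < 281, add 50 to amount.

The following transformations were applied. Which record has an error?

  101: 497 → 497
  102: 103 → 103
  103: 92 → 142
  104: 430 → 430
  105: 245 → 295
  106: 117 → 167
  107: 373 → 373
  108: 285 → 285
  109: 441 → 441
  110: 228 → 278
Record 102 has an error. The correct transformed value should be 153, not 103.

Step 1: Check each record against the rule
Step 2: Record 102 has amount = 103
Step 3: Since 103 < 281, the bonus should have been applied
Step 4: Correct value = 153, but claimed value = 103
Conclusion: Record 102 has the error.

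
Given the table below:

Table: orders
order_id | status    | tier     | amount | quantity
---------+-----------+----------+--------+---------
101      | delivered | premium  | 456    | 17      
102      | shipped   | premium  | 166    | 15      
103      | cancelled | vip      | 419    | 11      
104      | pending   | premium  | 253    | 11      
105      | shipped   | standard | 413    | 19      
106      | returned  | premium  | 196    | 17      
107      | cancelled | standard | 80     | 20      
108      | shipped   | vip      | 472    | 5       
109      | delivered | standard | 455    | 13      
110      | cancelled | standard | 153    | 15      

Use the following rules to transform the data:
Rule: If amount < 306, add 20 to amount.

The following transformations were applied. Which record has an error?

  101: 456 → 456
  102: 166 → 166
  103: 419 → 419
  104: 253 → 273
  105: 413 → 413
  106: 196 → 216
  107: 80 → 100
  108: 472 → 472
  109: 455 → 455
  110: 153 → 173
Record 102 has an error. The correct transformed value should be 186, not 166.

Step 1: Check each record against the rule
Step 2: Record 102 has amount = 166
Step 3: Since 166 < 306, the bonus should have been applied
Step 4: Correct value = 186, but claimed value = 166
Conclusion: Record 102 has the error.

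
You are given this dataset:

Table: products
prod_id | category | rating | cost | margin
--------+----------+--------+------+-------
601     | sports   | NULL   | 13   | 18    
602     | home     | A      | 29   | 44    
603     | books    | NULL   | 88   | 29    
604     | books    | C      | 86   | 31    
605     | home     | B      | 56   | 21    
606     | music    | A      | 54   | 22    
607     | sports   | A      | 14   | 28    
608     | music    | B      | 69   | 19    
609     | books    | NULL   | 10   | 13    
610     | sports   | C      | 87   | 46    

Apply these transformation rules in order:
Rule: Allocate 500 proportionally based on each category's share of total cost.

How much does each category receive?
books: 181.82, home: 83.99, music: 121.54, sports: 112.65

Step 1: Calculate total cost = 506
Step 2: Calculate each category's proportion:
  books: 184/506 = 36.36% → 181.82
  home: 85/506 = 16.80% → 83.99
  music: 123/506 = 24.31% → 121.54
  sports: 114/506 = 22.53% → 112.65
Step 3: Verify: sum of allocations ≈ 500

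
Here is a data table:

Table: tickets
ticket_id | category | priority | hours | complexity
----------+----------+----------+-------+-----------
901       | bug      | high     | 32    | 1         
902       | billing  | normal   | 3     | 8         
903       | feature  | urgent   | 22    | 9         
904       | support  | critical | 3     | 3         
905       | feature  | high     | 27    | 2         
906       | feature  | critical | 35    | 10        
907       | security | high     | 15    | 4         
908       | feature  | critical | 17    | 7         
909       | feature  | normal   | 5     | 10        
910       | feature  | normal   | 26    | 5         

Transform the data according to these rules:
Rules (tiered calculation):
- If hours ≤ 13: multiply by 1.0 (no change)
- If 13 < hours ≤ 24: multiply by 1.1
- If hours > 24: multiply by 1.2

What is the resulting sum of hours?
214.4

Step 1: Tier 1 (hours ≤ 13): 3 records, sum = 11 × 1.0 = 11.0
Step 2: Tier 2 (13 < hours ≤ 24): 3 records, sum = 54 × 1.1 = 59.4
Step 3: Tier 3 (hours > 24): 4 records, sum = 120 × 1.2 = 144.0
Step 4: Final sum = 11.0 + 59.4 + 144.0 = 214.4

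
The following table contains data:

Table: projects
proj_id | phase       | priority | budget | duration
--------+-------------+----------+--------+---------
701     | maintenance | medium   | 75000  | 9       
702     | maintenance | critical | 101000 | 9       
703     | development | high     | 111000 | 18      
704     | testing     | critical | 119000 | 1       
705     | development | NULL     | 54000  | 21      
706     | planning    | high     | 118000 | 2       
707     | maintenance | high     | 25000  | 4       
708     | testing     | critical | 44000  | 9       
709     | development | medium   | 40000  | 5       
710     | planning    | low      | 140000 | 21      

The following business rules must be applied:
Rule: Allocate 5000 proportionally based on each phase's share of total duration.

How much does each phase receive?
development: 2222.22, maintenance: 1111.11, planning: 1161.62, testing: 505.05

Step 1: Calculate total duration = 99
Step 2: Calculate each phase's proportion:
  development: 44/99 = 44.44% → 2222.22
  maintenance: 22/99 = 22.22% → 1111.11
  planning: 23/99 = 23.23% → 1161.62
  testing: 10/99 = 10.10% → 505.05
Step 3: Verify: sum of allocations ≈ 5000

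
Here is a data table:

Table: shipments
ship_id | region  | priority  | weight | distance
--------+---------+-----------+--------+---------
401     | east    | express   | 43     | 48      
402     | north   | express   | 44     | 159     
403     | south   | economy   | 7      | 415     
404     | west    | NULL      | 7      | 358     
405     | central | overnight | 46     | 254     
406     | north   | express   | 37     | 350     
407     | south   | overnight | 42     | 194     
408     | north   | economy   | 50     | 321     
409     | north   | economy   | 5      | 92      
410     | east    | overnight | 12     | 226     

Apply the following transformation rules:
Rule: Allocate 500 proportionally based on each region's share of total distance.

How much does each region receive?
central: 52.54, east: 56.68, north: 190.73, south: 125.98, west: 74.06

Step 1: Calculate total distance = 2417
Step 2: Calculate each region's proportion:
  central: 254/2417 = 10.51% → 52.54
  east: 274/2417 = 11.34% → 56.68
  north: 922/2417 = 38.15% → 190.73
  south: 609/2417 = 25.20% → 125.98
  west: 358/2417 = 14.81% → 74.06
Step 3: Verify: sum of allocations ≈ 500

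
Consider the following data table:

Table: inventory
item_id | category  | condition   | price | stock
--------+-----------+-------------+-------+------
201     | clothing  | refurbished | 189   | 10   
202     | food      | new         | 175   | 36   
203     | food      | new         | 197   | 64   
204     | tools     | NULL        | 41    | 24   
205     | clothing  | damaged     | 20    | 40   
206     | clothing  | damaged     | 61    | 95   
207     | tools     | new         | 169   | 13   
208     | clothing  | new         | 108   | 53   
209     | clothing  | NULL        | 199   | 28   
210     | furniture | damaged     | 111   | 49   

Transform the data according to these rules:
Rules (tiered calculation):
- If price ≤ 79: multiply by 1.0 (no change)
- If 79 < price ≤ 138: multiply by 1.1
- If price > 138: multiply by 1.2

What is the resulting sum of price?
1477.7

Step 1: Tier 1 (price ≤ 79): 3 records, sum = 122 × 1.0 = 122.0
Step 2: Tier 2 (79 < price ≤ 138): 2 records, sum = 219 × 1.1 = 240.9
Step 3: Tier 3 (price > 138): 5 records, sum = 929 × 1.2 = 1114.8
Step 4: Final sum = 122.0 + 240.9 + 1114.8 = 1477.7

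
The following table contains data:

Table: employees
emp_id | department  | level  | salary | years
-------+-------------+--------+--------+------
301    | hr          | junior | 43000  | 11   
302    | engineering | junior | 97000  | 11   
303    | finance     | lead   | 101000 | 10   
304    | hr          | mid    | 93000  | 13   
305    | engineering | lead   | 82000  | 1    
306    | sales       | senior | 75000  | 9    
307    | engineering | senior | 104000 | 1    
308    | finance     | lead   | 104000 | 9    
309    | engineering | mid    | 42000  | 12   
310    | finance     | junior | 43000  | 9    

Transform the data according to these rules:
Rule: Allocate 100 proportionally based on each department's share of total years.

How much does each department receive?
engineering: 29.07, finance: 32.56, hr: 27.91, sales: 10.47

Step 1: Calculate total years = 86
Step 2: Calculate each department's proportion:
  engineering: 25/86 = 29.07% → 29.07
  finance: 28/86 = 32.56% → 32.56
  hr: 24/86 = 27.91% → 27.91
  sales: 9/86 = 10.47% → 10.47
Step 3: Verify: sum of allocations ≈ 100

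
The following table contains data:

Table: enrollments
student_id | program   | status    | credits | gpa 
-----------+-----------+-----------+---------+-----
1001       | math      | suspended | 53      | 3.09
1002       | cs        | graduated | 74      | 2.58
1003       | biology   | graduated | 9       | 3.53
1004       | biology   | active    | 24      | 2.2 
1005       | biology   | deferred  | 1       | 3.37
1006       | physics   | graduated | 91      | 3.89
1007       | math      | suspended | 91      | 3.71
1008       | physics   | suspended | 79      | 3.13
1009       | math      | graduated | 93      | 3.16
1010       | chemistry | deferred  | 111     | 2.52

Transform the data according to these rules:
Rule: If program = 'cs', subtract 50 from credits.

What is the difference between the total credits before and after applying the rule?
50

Step 1: Original sum of credits = 626
Step 2: 1 records have program = 'cs'
Step 3: Each affected record changes by -50
Step 4: Total change = 1 × -50 = -50
Step 5: New sum = 626 + -50 = 576
Step 6: Difference = |576 - 626| = 50
        (Sum decreased by 50)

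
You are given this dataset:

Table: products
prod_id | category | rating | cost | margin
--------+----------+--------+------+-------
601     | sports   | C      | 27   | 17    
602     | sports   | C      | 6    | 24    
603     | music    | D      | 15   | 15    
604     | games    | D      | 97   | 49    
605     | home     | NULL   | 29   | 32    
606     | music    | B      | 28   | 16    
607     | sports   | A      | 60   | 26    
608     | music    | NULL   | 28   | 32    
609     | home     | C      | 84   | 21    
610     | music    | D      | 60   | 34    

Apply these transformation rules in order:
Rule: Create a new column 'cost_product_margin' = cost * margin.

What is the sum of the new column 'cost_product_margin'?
13217

Step 1: For each record, compute cost * margin
Example calculations:
  27 * 17 = 459
  6 * 24 = 144
  15 * 15 = 225
  ...
Step 2: Sum all derived values
Step 3: Total = 13217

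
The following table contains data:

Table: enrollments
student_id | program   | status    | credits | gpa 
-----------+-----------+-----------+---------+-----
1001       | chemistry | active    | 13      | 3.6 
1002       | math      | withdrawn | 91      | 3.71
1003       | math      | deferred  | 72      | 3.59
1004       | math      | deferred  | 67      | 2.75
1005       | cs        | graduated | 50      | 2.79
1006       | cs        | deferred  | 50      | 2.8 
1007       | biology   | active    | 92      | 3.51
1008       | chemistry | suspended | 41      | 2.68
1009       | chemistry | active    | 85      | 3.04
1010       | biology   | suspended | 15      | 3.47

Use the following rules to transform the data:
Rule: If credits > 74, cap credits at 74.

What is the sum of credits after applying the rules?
530

Step 1: 3 records have credits > 74
Step 2: These records originally summed to 268
Step 3: After capping: 3 × 74 = 222
Step 4: Unaffected records sum: 308
Step 5: Final sum = 222 + 308 = 530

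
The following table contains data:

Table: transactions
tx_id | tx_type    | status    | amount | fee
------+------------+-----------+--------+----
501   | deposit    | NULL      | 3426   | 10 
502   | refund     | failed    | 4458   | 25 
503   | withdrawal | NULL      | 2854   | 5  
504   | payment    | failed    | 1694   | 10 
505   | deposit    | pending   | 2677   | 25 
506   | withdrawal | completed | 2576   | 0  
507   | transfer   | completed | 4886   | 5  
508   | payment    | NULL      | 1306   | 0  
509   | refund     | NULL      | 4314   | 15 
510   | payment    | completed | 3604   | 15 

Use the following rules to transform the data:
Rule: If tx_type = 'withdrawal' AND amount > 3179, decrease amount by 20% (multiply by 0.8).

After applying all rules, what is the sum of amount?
31795

Step 1: Find records where tx_type = 'withdrawal' AND amount > 3179
Step 2: 0 records match, summing to 0
Step 3: After multiplier: 0 × 0.8 = 0.0
Step 4: Unaffected records sum: 31795
Step 5: Final sum = 0.0 + 31795 = 31795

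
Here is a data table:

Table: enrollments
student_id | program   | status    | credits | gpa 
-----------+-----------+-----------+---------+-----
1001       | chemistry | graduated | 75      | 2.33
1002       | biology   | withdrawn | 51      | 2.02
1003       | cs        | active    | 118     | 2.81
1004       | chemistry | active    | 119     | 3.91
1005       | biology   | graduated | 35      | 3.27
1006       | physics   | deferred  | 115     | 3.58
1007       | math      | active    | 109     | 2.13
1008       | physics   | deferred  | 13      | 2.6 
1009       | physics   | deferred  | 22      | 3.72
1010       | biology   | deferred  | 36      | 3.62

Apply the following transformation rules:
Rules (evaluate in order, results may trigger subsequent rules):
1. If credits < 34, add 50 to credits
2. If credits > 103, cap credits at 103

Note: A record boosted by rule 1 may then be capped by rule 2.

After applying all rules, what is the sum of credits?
744

Step 1: Apply rule 1 to records with credits < 34
  - 2 records get bonus of 50
  - Of these, 0 records then exceed 103 and get capped
Step 2: Apply rule 2 to records with credits > 103
  - 4 records (original) are capped
Step 3: Calculate final sum = 744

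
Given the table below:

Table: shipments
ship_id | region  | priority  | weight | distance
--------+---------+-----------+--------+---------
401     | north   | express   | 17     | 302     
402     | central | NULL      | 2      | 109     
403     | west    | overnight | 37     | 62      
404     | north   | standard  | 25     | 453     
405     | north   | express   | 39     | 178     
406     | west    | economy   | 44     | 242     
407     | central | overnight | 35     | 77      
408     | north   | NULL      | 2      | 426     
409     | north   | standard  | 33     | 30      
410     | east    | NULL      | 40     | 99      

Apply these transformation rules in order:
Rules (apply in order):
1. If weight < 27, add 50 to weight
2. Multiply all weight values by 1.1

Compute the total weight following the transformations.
521.4

Step 1: Apply Rule 1 - Add 50 to records with weight < 27
  - 4 records affected: 46 + (4 × 50) = 246
  - Unaffected records: 228
  - Sum after Rule 1: 474
Step 2: Apply Rule 2 - Multiply all by 1.1
  - 474 × 1.1 = 521.4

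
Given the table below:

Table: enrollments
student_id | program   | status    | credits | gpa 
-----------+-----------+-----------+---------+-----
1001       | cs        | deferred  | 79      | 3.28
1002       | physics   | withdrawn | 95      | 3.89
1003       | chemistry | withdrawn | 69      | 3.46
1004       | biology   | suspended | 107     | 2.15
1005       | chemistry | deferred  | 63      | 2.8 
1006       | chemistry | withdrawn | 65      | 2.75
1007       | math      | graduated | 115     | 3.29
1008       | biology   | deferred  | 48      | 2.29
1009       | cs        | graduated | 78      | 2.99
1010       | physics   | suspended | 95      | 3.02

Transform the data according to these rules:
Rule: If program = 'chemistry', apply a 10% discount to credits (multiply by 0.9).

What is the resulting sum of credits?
794.3

Step 1: Records with program = 'chemistry' have total credits = 197
Step 2: Apply multiplier: 197 × 0.9 = 177.3
Step 3: Other records total: 617
Step 4: Final sum = 177.3 + 617 = 794.3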